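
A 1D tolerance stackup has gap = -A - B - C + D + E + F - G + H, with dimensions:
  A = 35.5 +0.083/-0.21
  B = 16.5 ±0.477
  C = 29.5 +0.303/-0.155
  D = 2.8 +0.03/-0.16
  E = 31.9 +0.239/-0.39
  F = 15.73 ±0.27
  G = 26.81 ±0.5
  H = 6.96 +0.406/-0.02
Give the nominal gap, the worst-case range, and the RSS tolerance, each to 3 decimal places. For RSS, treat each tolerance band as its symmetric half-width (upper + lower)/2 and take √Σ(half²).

nominal=-50.920 wc=[-53.123,-48.633] rss=0.882

Stack each dimension's contribution:
  -A: nom -35.500 → Σnom=-35.500; wc +0.210/-0.083 → slack +0.210/-0.083; half-tol=0.146, Σhalf²=0.021462
  -B: nom -16.500 → Σnom=-52.000; wc +0.477/-0.477 → slack +0.687/-0.560; half-tol=0.477, Σhalf²=0.248991
  -C: nom -29.500 → Σnom=-81.500; wc +0.155/-0.303 → slack +0.842/-0.863; half-tol=0.229, Σhalf²=0.301432
  +D: nom +2.800 → Σnom=-78.700; wc +0.030/-0.160 → slack +0.872/-1.023; half-tol=0.095, Σhalf²=0.310457
  +E: nom +31.900 → Σnom=-46.800; wc +0.239/-0.390 → slack +1.111/-1.413; half-tol=0.315, Σhalf²=0.409367
  +F: nom +15.730 → Σnom=-31.070; wc +0.270/-0.270 → slack +1.381/-1.683; half-tol=0.270, Σhalf²=0.482268
  -G: nom -26.810 → Σnom=-57.880; wc +0.500/-0.500 → slack +1.881/-2.183; half-tol=0.500, Σhalf²=0.732268
  +H: nom +6.960 → Σnom=-50.920; wc +0.406/-0.020 → slack +2.287/-2.203; half-tol=0.213, Σhalf²=0.777637
Nominal = -50.920. Worst-case = [-50.920 - 2.203, -50.920 + 2.287] = [-53.123, -48.633]. RSS = √0.777637 = 0.882.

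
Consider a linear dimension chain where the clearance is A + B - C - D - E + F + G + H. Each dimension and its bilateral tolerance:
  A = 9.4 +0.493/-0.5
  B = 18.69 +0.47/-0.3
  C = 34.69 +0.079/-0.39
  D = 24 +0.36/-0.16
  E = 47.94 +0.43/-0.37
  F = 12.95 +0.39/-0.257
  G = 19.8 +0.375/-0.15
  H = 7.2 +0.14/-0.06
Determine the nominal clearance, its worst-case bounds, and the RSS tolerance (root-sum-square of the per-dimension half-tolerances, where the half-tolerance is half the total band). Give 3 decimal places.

nominal=-38.590 wc=[-40.726,-35.802] rss=0.928

Stack each dimension's contribution:
  +A: nom +9.400 → Σnom=9.400; wc +0.493/-0.500 → slack +0.493/-0.500; half-tol=0.496, Σhalf²=0.246512
  +B: nom +18.690 → Σnom=28.090; wc +0.470/-0.300 → slack +0.963/-0.800; half-tol=0.385, Σhalf²=0.394737
  -C: nom -34.690 → Σnom=-6.600; wc +0.390/-0.079 → slack +1.353/-0.879; half-tol=0.235, Σhalf²=0.449728
  -D: nom -24.000 → Σnom=-30.600; wc +0.160/-0.360 → slack +1.513/-1.239; half-tol=0.260, Σhalf²=0.517328
  -E: nom -47.940 → Σnom=-78.540; wc +0.370/-0.430 → slack +1.883/-1.669; half-tol=0.400, Σhalf²=0.677328
  +F: nom +12.950 → Σnom=-65.590; wc +0.390/-0.257 → slack +2.273/-1.926; half-tol=0.324, Σhalf²=0.781980
  +G: nom +19.800 → Σnom=-45.790; wc +0.375/-0.150 → slack +2.648/-2.076; half-tol=0.263, Σhalf²=0.850886
  +H: nom +7.200 → Σnom=-38.590; wc +0.140/-0.060 → slack +2.788/-2.136; half-tol=0.100, Σhalf²=0.860886
Nominal = -38.590. Worst-case = [-38.590 - 2.136, -38.590 + 2.788] = [-40.726, -35.802]. RSS = √0.860886 = 0.928.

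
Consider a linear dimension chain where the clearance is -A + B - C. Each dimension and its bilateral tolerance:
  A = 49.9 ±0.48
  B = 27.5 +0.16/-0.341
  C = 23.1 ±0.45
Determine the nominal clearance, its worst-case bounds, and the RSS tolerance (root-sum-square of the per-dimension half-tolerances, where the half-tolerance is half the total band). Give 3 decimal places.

nominal=-45.500 wc=[-46.771,-44.410] rss=0.704

Stack each dimension's contribution:
  -A: nom -49.900 → Σnom=-49.900; wc +0.480/-0.480 → slack +0.480/-0.480; half-tol=0.480, Σhalf²=0.230400
  +B: nom +27.500 → Σnom=-22.400; wc +0.160/-0.341 → slack +0.640/-0.821; half-tol=0.251, Σhalf²=0.293150
  -C: nom -23.100 → Σnom=-45.500; wc +0.450/-0.450 → slack +1.090/-1.271; half-tol=0.450, Σhalf²=0.495650
Nominal = -45.500. Worst-case = [-45.500 - 1.271, -45.500 + 1.090] = [-46.771, -44.410]. RSS = √0.495650 = 0.704.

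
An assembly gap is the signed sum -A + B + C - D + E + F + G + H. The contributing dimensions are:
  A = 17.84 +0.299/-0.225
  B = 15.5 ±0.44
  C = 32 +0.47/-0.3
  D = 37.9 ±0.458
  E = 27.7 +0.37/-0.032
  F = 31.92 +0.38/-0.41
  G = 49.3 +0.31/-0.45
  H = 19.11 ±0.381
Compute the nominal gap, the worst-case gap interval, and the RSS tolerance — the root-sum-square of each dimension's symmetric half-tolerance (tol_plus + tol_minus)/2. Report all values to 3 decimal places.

nominal=119.790 wc=[117.020,122.824] rss=1.052

Stack each dimension's contribution:
  -A: nom -17.840 → Σnom=-17.840; wc +0.225/-0.299 → slack +0.225/-0.299; half-tol=0.262, Σhalf²=0.068644
  +B: nom +15.500 → Σnom=-2.340; wc +0.440/-0.440 → slack +0.665/-0.739; half-tol=0.440, Σhalf²=0.262244
  +C: nom +32.000 → Σnom=29.660; wc +0.470/-0.300 → slack +1.135/-1.039; half-tol=0.385, Σhalf²=0.410469
  -D: nom -37.900 → Σnom=-8.240; wc +0.458/-0.458 → slack +1.593/-1.497; half-tol=0.458, Σhalf²=0.620233
  +E: nom +27.700 → Σnom=19.460; wc +0.370/-0.032 → slack +1.963/-1.529; half-tol=0.201, Σhalf²=0.660634
  +F: nom +31.920 → Σnom=51.380; wc +0.380/-0.410 → slack +2.343/-1.939; half-tol=0.395, Σhalf²=0.816659
  +G: nom +49.300 → Σnom=100.680; wc +0.310/-0.450 → slack +2.653/-2.389; half-tol=0.380, Σhalf²=0.961059
  +H: nom +19.110 → Σnom=119.790; wc +0.381/-0.381 → slack +3.034/-2.770; half-tol=0.381, Σhalf²=1.106220
Nominal = 119.790. Worst-case = [119.790 - 2.770, 119.790 + 3.034] = [117.020, 122.824]. RSS = √1.106220 = 1.052.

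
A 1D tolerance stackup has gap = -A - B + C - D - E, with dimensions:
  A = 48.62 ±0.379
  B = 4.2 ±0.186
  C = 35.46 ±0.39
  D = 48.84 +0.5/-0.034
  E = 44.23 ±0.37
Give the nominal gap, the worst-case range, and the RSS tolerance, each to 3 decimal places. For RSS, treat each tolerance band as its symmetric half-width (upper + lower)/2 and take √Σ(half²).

nominal=-110.430 wc=[-112.255,-109.071] rss=0.734

Stack each dimension's contribution:
  -A: nom -48.620 → Σnom=-48.620; wc +0.379/-0.379 → slack +0.379/-0.379; half-tol=0.379, Σhalf²=0.143641
  -B: nom -4.200 → Σnom=-52.820; wc +0.186/-0.186 → slack +0.565/-0.565; half-tol=0.186, Σhalf²=0.178237
  +C: nom +35.460 → Σnom=-17.360; wc +0.390/-0.390 → slack +0.955/-0.955; half-tol=0.390, Σhalf²=0.330337
  -D: nom -48.840 → Σnom=-66.200; wc +0.034/-0.500 → slack +0.989/-1.455; half-tol=0.267, Σhalf²=0.401626
  -E: nom -44.230 → Σnom=-110.430; wc +0.370/-0.370 → slack +1.359/-1.825; half-tol=0.370, Σhalf²=0.538526
Nominal = -110.430. Worst-case = [-110.430 - 1.825, -110.430 + 1.359] = [-112.255, -109.071]. RSS = √0.538526 = 0.734.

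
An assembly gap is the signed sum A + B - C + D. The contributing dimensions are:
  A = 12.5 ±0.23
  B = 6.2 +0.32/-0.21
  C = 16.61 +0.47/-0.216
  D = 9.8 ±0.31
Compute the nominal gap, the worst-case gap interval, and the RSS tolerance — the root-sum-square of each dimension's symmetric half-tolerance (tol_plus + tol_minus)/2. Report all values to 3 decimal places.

Stack each dimension's contribution:
  +A: nom +12.500 → Σnom=12.500; wc +0.230/-0.230 → slack +0.230/-0.230; half-tol=0.230, Σhalf²=0.052900
  +B: nom +6.200 → Σnom=18.700; wc +0.320/-0.210 → slack +0.550/-0.440; half-tol=0.265, Σhalf²=0.123125
  -C: nom -16.610 → Σnom=2.090; wc +0.216/-0.470 → slack +0.766/-0.910; half-tol=0.343, Σhalf²=0.240774
  +D: nom +9.800 → Σnom=11.890; wc +0.310/-0.310 → slack +1.076/-1.220; half-tol=0.310, Σhalf²=0.336874
Nominal = 11.890. Worst-case = [11.890 - 1.220, 11.890 + 1.076] = [10.670, 12.966]. RSS = √0.336874 = 0.580.

nominal=11.890 wc=[10.670,12.966] rss=0.580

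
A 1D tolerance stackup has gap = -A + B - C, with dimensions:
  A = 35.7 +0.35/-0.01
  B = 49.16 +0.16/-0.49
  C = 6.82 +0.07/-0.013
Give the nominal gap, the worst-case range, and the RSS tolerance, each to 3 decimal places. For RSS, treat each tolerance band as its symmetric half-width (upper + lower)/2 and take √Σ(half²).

nominal=6.640 wc=[5.730,6.823] rss=0.374

Stack each dimension's contribution:
  -A: nom -35.700 → Σnom=-35.700; wc +0.010/-0.350 → slack +0.010/-0.350; half-tol=0.180, Σhalf²=0.032400
  +B: nom +49.160 → Σnom=13.460; wc +0.160/-0.490 → slack +0.170/-0.840; half-tol=0.325, Σhalf²=0.138025
  -C: nom -6.820 → Σnom=6.640; wc +0.013/-0.070 → slack +0.183/-0.910; half-tol=0.042, Σhalf²=0.139747
Nominal = 6.640. Worst-case = [6.640 - 0.910, 6.640 + 0.183] = [5.730, 6.823]. RSS = √0.139747 = 0.374.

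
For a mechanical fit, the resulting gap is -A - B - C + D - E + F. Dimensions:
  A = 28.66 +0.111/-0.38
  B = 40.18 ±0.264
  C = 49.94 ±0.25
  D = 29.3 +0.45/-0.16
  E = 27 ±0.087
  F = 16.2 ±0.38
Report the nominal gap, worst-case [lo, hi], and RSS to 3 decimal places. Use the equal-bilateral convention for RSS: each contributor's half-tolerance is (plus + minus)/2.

nominal=-100.280 wc=[-101.532,-98.469] rss=0.661

Stack each dimension's contribution:
  -A: nom -28.660 → Σnom=-28.660; wc +0.380/-0.111 → slack +0.380/-0.111; half-tol=0.245, Σhalf²=0.060270
  -B: nom -40.180 → Σnom=-68.840; wc +0.264/-0.264 → slack +0.644/-0.375; half-tol=0.264, Σhalf²=0.129966
  -C: nom -49.940 → Σnom=-118.780; wc +0.250/-0.250 → slack +0.894/-0.625; half-tol=0.250, Σhalf²=0.192466
  +D: nom +29.300 → Σnom=-89.480; wc +0.450/-0.160 → slack +1.344/-0.785; half-tol=0.305, Σhalf²=0.285491
  -E: nom -27.000 → Σnom=-116.480; wc +0.087/-0.087 → slack +1.431/-0.872; half-tol=0.087, Σhalf²=0.293060
  +F: nom +16.200 → Σnom=-100.280; wc +0.380/-0.380 → slack +1.811/-1.252; half-tol=0.380, Σhalf²=0.437460
Nominal = -100.280. Worst-case = [-100.280 - 1.252, -100.280 + 1.811] = [-101.532, -98.469]. RSS = √0.437460 = 0.661.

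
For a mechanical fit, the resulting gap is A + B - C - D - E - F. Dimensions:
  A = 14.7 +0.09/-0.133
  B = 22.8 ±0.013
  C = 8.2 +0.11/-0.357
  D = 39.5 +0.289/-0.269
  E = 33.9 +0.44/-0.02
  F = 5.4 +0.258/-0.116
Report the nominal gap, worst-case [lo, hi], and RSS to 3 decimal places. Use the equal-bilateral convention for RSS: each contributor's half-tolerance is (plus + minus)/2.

nominal=-49.500 wc=[-50.743,-48.635] rss=0.483

Stack each dimension's contribution:
  +A: nom +14.700 → Σnom=14.700; wc +0.090/-0.133 → slack +0.090/-0.133; half-tol=0.112, Σhalf²=0.012432
  +B: nom +22.800 → Σnom=37.500; wc +0.013/-0.013 → slack +0.103/-0.146; half-tol=0.013, Σhalf²=0.012601
  -C: nom -8.200 → Σnom=29.300; wc +0.357/-0.110 → slack +0.460/-0.256; half-tol=0.233, Σhalf²=0.067124
  -D: nom -39.500 → Σnom=-10.200; wc +0.269/-0.289 → slack +0.729/-0.545; half-tol=0.279, Σhalf²=0.144965
  -E: nom -33.900 → Σnom=-44.100; wc +0.020/-0.440 → slack +0.749/-0.985; half-tol=0.230, Σhalf²=0.197865
  -F: nom -5.400 → Σnom=-49.500; wc +0.116/-0.258 → slack +0.865/-1.243; half-tol=0.187, Σhalf²=0.232834
Nominal = -49.500. Worst-case = [-49.500 - 1.243, -49.500 + 0.865] = [-50.743, -48.635]. RSS = √0.232834 = 0.483.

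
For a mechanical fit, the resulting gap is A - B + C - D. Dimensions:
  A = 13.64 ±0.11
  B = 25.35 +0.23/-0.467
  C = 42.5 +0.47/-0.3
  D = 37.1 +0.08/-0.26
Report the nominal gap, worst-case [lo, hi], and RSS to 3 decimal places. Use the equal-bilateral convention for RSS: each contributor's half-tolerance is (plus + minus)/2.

nominal=-6.310 wc=[-7.030,-5.003] rss=0.557

Stack each dimension's contribution:
  +A: nom +13.640 → Σnom=13.640; wc +0.110/-0.110 → slack +0.110/-0.110; half-tol=0.110, Σhalf²=0.012100
  -B: nom -25.350 → Σnom=-11.710; wc +0.467/-0.230 → slack +0.577/-0.340; half-tol=0.349, Σhalf²=0.133552
  +C: nom +42.500 → Σnom=30.790; wc +0.470/-0.300 → slack +1.047/-0.640; half-tol=0.385, Σhalf²=0.281777
  -D: nom -37.100 → Σnom=-6.310; wc +0.260/-0.080 → slack +1.307/-0.720; half-tol=0.170, Σhalf²=0.310677
Nominal = -6.310. Worst-case = [-6.310 - 0.720, -6.310 + 1.307] = [-7.030, -5.003]. RSS = √0.310677 = 0.557.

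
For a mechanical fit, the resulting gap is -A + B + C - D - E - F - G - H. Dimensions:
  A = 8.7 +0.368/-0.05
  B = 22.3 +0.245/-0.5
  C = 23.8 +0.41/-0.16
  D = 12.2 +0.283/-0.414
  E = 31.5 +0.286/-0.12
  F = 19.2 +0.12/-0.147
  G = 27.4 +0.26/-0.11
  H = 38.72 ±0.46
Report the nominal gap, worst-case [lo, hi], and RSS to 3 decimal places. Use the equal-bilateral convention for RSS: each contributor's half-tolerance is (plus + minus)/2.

nominal=-91.620 wc=[-94.057,-89.664] rss=0.831

Stack each dimension's contribution:
  -A: nom -8.700 → Σnom=-8.700; wc +0.050/-0.368 → slack +0.050/-0.368; half-tol=0.209, Σhalf²=0.043681
  +B: nom +22.300 → Σnom=13.600; wc +0.245/-0.500 → slack +0.295/-0.868; half-tol=0.372, Σhalf²=0.182437
  +C: nom +23.800 → Σnom=37.400; wc +0.410/-0.160 → slack +0.705/-1.028; half-tol=0.285, Σhalf²=0.263662
  -D: nom -12.200 → Σnom=25.200; wc +0.414/-0.283 → slack +1.119/-1.311; half-tol=0.348, Σhalf²=0.385114
  -E: nom -31.500 → Σnom=-6.300; wc +0.120/-0.286 → slack +1.239/-1.597; half-tol=0.203, Σhalf²=0.426323
  -F: nom -19.200 → Σnom=-25.500; wc +0.147/-0.120 → slack +1.386/-1.717; half-tol=0.134, Σhalf²=0.444146
  -G: nom -27.400 → Σnom=-52.900; wc +0.110/-0.260 → slack +1.496/-1.977; half-tol=0.185, Σhalf²=0.478371
  -H: nom -38.720 → Σnom=-91.620; wc +0.460/-0.460 → slack +1.956/-2.437; half-tol=0.460, Σhalf²=0.689971
Nominal = -91.620. Worst-case = [-91.620 - 2.437, -91.620 + 1.956] = [-94.057, -89.664]. RSS = √0.689971 = 0.831.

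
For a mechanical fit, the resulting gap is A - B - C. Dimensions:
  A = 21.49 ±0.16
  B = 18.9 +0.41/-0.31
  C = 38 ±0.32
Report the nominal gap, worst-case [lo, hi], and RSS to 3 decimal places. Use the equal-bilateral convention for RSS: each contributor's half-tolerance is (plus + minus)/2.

nominal=-35.410 wc=[-36.300,-34.620] rss=0.508

Stack each dimension's contribution:
  +A: nom +21.490 → Σnom=21.490; wc +0.160/-0.160 → slack +0.160/-0.160; half-tol=0.160, Σhalf²=0.025600
  -B: nom -18.900 → Σnom=2.590; wc +0.310/-0.410 → slack +0.470/-0.570; half-tol=0.360, Σhalf²=0.155200
  -C: nom -38.000 → Σnom=-35.410; wc +0.320/-0.320 → slack +0.790/-0.890; half-tol=0.320, Σhalf²=0.257600
Nominal = -35.410. Worst-case = [-35.410 - 0.890, -35.410 + 0.790] = [-36.300, -34.620]. RSS = √0.257600 = 0.508.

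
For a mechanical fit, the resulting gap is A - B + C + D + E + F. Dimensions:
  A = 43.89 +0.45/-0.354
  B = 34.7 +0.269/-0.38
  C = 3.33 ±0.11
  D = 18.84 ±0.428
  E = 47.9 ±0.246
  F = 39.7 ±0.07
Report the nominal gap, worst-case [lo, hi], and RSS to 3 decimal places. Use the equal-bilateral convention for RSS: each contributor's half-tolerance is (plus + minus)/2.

Stack each dimension's contribution:
  +A: nom +43.890 → Σnom=43.890; wc +0.450/-0.354 → slack +0.450/-0.354; half-tol=0.402, Σhalf²=0.161604
  -B: nom -34.700 → Σnom=9.190; wc +0.380/-0.269 → slack +0.830/-0.623; half-tol=0.325, Σhalf²=0.266904
  +C: nom +3.330 → Σnom=12.520; wc +0.110/-0.110 → slack +0.940/-0.733; half-tol=0.110, Σhalf²=0.279004
  +D: nom +18.840 → Σnom=31.360; wc +0.428/-0.428 → slack +1.368/-1.161; half-tol=0.428, Σhalf²=0.462188
  +E: nom +47.900 → Σnom=79.260; wc +0.246/-0.246 → slack +1.614/-1.407; half-tol=0.246, Σhalf²=0.522704
  +F: nom +39.700 → Σnom=118.960; wc +0.070/-0.070 → slack +1.684/-1.477; half-tol=0.070, Σhalf²=0.527604
Nominal = 118.960. Worst-case = [118.960 - 1.477, 118.960 + 1.684] = [117.483, 120.644]. RSS = √0.527604 = 0.726.

nominal=118.960 wc=[117.483,120.644] rss=0.726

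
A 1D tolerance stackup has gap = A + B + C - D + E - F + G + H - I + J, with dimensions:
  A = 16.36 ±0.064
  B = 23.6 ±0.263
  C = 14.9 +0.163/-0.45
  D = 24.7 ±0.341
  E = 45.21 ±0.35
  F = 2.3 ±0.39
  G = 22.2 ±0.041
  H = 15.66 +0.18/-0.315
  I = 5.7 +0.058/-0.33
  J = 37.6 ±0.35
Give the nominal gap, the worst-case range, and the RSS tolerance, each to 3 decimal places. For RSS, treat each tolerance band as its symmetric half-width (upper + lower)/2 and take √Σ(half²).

Stack each dimension's contribution:
  +A: nom +16.360 → Σnom=16.360; wc +0.064/-0.064 → slack +0.064/-0.064; half-tol=0.064, Σhalf²=0.004096
  +B: nom +23.600 → Σnom=39.960; wc +0.263/-0.263 → slack +0.327/-0.327; half-tol=0.263, Σhalf²=0.073265
  +C: nom +14.900 → Σnom=54.860; wc +0.163/-0.450 → slack +0.490/-0.777; half-tol=0.306, Σhalf²=0.167207
  -D: nom -24.700 → Σnom=30.160; wc +0.341/-0.341 → slack +0.831/-1.118; half-tol=0.341, Σhalf²=0.283488
  +E: nom +45.210 → Σnom=75.370; wc +0.350/-0.350 → slack +1.181/-1.468; half-tol=0.350, Σhalf²=0.405988
  -F: nom -2.300 → Σnom=73.070; wc +0.390/-0.390 → slack +1.571/-1.858; half-tol=0.390, Σhalf²=0.558088
  +G: nom +22.200 → Σnom=95.270; wc +0.041/-0.041 → slack +1.612/-1.899; half-tol=0.041, Σhalf²=0.559769
  +H: nom +15.660 → Σnom=110.930; wc +0.180/-0.315 → slack +1.792/-2.214; half-tol=0.247, Σhalf²=0.621026
  -I: nom -5.700 → Σnom=105.230; wc +0.330/-0.058 → slack +2.122/-2.272; half-tol=0.194, Σhalf²=0.658662
  +J: nom +37.600 → Σnom=142.830; wc +0.350/-0.350 → slack +2.472/-2.622; half-tol=0.350, Σhalf²=0.781161
Nominal = 142.830. Worst-case = [142.830 - 2.622, 142.830 + 2.472] = [140.208, 145.302]. RSS = √0.781161 = 0.884.

nominal=142.830 wc=[140.208,145.302] rss=0.884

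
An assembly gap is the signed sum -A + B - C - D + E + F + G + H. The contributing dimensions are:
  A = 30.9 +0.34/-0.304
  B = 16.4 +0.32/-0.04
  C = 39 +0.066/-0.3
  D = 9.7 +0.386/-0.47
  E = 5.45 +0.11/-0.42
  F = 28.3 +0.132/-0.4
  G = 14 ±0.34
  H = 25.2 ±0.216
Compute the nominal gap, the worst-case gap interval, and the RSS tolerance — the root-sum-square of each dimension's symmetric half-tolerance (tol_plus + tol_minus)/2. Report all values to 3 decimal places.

nominal=9.750 wc=[7.542,11.942] rss=0.810

Stack each dimension's contribution:
  -A: nom -30.900 → Σnom=-30.900; wc +0.304/-0.340 → slack +0.304/-0.340; half-tol=0.322, Σhalf²=0.103684
  +B: nom +16.400 → Σnom=-14.500; wc +0.320/-0.040 → slack +0.624/-0.380; half-tol=0.180, Σhalf²=0.136084
  -C: nom -39.000 → Σnom=-53.500; wc +0.300/-0.066 → slack +0.924/-0.446; half-tol=0.183, Σhalf²=0.169573
  -D: nom -9.700 → Σnom=-63.200; wc +0.470/-0.386 → slack +1.394/-0.832; half-tol=0.428, Σhalf²=0.352757
  +E: nom +5.450 → Σnom=-57.750; wc +0.110/-0.420 → slack +1.504/-1.252; half-tol=0.265, Σhalf²=0.422982
  +F: nom +28.300 → Σnom=-29.450; wc +0.132/-0.400 → slack +1.636/-1.652; half-tol=0.266, Σhalf²=0.493738
  +G: nom +14.000 → Σnom=-15.450; wc +0.340/-0.340 → slack +1.976/-1.992; half-tol=0.340, Σhalf²=0.609338
  +H: nom +25.200 → Σnom=9.750; wc +0.216/-0.216 → slack +2.192/-2.208; half-tol=0.216, Σhalf²=0.655994
Nominal = 9.750. Worst-case = [9.750 - 2.208, 9.750 + 2.192] = [7.542, 11.942]. RSS = √0.655994 = 0.810.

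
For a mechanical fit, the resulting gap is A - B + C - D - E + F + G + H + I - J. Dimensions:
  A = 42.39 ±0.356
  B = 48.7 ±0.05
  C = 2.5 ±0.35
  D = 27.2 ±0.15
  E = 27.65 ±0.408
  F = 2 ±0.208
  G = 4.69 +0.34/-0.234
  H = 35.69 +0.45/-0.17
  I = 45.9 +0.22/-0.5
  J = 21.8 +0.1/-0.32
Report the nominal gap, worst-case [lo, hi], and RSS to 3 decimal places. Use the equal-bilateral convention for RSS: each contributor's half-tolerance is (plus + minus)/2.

nominal=7.820 wc=[5.294,10.672] rss=0.914

Stack each dimension's contribution:
  +A: nom +42.390 → Σnom=42.390; wc +0.356/-0.356 → slack +0.356/-0.356; half-tol=0.356, Σhalf²=0.126736
  -B: nom -48.700 → Σnom=-6.310; wc +0.050/-0.050 → slack +0.406/-0.406; half-tol=0.050, Σhalf²=0.129236
  +C: nom +2.500 → Σnom=-3.810; wc +0.350/-0.350 → slack +0.756/-0.756; half-tol=0.350, Σhalf²=0.251736
  -D: nom -27.200 → Σnom=-31.010; wc +0.150/-0.150 → slack +0.906/-0.906; half-tol=0.150, Σhalf²=0.274236
  -E: nom -27.650 → Σnom=-58.660; wc +0.408/-0.408 → slack +1.314/-1.314; half-tol=0.408, Σhalf²=0.440700
  +F: nom +2.000 → Σnom=-56.660; wc +0.208/-0.208 → slack +1.522/-1.522; half-tol=0.208, Σhalf²=0.483964
  +G: nom +4.690 → Σnom=-51.970; wc +0.340/-0.234 → slack +1.862/-1.756; half-tol=0.287, Σhalf²=0.566333
  +H: nom +35.690 → Σnom=-16.280; wc +0.450/-0.170 → slack +2.312/-1.926; half-tol=0.310, Σhalf²=0.662433
  +I: nom +45.900 → Σnom=29.620; wc +0.220/-0.500 → slack +2.532/-2.426; half-tol=0.360, Σhalf²=0.792033
  -J: nom -21.800 → Σnom=7.820; wc +0.320/-0.100 → slack +2.852/-2.526; half-tol=0.210, Σhalf²=0.836133
Nominal = 7.820. Worst-case = [7.820 - 2.526, 7.820 + 2.852] = [5.294, 10.672]. RSS = √0.836133 = 0.914.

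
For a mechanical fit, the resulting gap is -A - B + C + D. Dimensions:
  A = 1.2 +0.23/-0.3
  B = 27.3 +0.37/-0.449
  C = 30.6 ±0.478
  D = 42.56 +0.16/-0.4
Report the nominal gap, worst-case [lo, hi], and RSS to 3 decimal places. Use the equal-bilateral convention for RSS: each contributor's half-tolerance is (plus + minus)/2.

Stack each dimension's contribution:
  -A: nom -1.200 → Σnom=-1.200; wc +0.300/-0.230 → slack +0.300/-0.230; half-tol=0.265, Σhalf²=0.070225
  -B: nom -27.300 → Σnom=-28.500; wc +0.449/-0.370 → slack +0.749/-0.600; half-tol=0.409, Σhalf²=0.237915
  +C: nom +30.600 → Σnom=2.100; wc +0.478/-0.478 → slack +1.227/-1.078; half-tol=0.478, Σhalf²=0.466399
  +D: nom +42.560 → Σnom=44.660; wc +0.160/-0.400 → slack +1.387/-1.478; half-tol=0.280, Σhalf²=0.544799
Nominal = 44.660. Worst-case = [44.660 - 1.478, 44.660 + 1.387] = [43.182, 46.047]. RSS = √0.544799 = 0.738.

nominal=44.660 wc=[43.182,46.047] rss=0.738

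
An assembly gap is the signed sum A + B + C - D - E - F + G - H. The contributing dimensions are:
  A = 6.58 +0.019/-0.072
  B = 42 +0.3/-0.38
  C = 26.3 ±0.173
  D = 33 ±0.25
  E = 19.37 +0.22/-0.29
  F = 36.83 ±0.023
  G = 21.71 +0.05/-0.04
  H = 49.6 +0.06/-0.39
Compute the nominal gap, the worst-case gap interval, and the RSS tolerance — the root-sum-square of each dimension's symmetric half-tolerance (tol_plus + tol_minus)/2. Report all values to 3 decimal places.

nominal=-42.210 wc=[-43.428,-40.715] rss=0.573

Stack each dimension's contribution:
  +A: nom +6.580 → Σnom=6.580; wc +0.019/-0.072 → slack +0.019/-0.072; half-tol=0.045, Σhalf²=0.002070
  +B: nom +42.000 → Σnom=48.580; wc +0.300/-0.380 → slack +0.319/-0.452; half-tol=0.340, Σhalf²=0.117670
  +C: nom +26.300 → Σnom=74.880; wc +0.173/-0.173 → slack +0.492/-0.625; half-tol=0.173, Σhalf²=0.147599
  -D: nom -33.000 → Σnom=41.880; wc +0.250/-0.250 → slack +0.742/-0.875; half-tol=0.250, Σhalf²=0.210099
  -E: nom -19.370 → Σnom=22.510; wc +0.290/-0.220 → slack +1.032/-1.095; half-tol=0.255, Σhalf²=0.275124
  -F: nom -36.830 → Σnom=-14.320; wc +0.023/-0.023 → slack +1.055/-1.118; half-tol=0.023, Σhalf²=0.275653
  +G: nom +21.710 → Σnom=7.390; wc +0.050/-0.040 → slack +1.105/-1.158; half-tol=0.045, Σhalf²=0.277678
  -H: nom -49.600 → Σnom=-42.210; wc +0.390/-0.060 → slack +1.495/-1.218; half-tol=0.225, Σhalf²=0.328303
Nominal = -42.210. Worst-case = [-42.210 - 1.218, -42.210 + 1.495] = [-43.428, -40.715]. RSS = √0.328303 = 0.573.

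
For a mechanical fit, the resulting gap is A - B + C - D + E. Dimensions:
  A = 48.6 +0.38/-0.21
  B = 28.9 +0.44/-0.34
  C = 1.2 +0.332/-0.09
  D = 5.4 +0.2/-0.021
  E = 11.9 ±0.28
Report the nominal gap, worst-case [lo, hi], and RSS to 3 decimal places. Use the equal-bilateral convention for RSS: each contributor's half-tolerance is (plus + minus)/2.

nominal=27.400 wc=[26.180,28.753] rss=0.612

Stack each dimension's contribution:
  +A: nom +48.600 → Σnom=48.600; wc +0.380/-0.210 → slack +0.380/-0.210; half-tol=0.295, Σhalf²=0.087025
  -B: nom -28.900 → Σnom=19.700; wc +0.340/-0.440 → slack +0.720/-0.650; half-tol=0.390, Σhalf²=0.239125
  +C: nom +1.200 → Σnom=20.900; wc +0.332/-0.090 → slack +1.052/-0.740; half-tol=0.211, Σhalf²=0.283646
  -D: nom -5.400 → Σnom=15.500; wc +0.021/-0.200 → slack +1.073/-0.940; half-tol=0.111, Σhalf²=0.295856
  +E: nom +11.900 → Σnom=27.400; wc +0.280/-0.280 → slack +1.353/-1.220; half-tol=0.280, Σhalf²=0.374256
Nominal = 27.400. Worst-case = [27.400 - 1.220, 27.400 + 1.353] = [26.180, 28.753]. RSS = √0.374256 = 0.612.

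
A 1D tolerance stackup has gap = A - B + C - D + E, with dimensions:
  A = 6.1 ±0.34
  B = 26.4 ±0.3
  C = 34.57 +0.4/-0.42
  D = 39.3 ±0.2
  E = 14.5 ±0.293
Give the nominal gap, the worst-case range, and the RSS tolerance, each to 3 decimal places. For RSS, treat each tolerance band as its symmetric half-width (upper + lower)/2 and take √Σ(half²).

nominal=-10.530 wc=[-12.083,-8.997] rss=0.707

Stack each dimension's contribution:
  +A: nom +6.100 → Σnom=6.100; wc +0.340/-0.340 → slack +0.340/-0.340; half-tol=0.340, Σhalf²=0.115600
  -B: nom -26.400 → Σnom=-20.300; wc +0.300/-0.300 → slack +0.640/-0.640; half-tol=0.300, Σhalf²=0.205600
  +C: nom +34.570 → Σnom=14.270; wc +0.400/-0.420 → slack +1.040/-1.060; half-tol=0.410, Σhalf²=0.373700
  -D: nom -39.300 → Σnom=-25.030; wc +0.200/-0.200 → slack +1.240/-1.260; half-tol=0.200, Σhalf²=0.413700
  +E: nom +14.500 → Σnom=-10.530; wc +0.293/-0.293 → slack +1.533/-1.553; half-tol=0.293, Σhalf²=0.499549
Nominal = -10.530. Worst-case = [-10.530 - 1.553, -10.530 + 1.533] = [-12.083, -8.997]. RSS = √0.499549 = 0.707.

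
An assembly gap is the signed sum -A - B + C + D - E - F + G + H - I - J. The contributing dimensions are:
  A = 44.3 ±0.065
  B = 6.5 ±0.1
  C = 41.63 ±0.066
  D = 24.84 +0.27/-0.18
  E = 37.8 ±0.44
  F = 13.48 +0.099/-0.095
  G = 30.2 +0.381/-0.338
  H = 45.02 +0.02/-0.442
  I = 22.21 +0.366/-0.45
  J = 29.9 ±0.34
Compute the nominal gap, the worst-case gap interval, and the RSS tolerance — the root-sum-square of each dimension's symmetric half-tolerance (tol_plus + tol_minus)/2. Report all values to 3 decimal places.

nominal=-12.500 wc=[-14.936,-10.273] rss=0.858

Stack each dimension's contribution:
  -A: nom -44.300 → Σnom=-44.300; wc +0.065/-0.065 → slack +0.065/-0.065; half-tol=0.065, Σhalf²=0.004225
  -B: nom -6.500 → Σnom=-50.800; wc +0.100/-0.100 → slack +0.165/-0.165; half-tol=0.100, Σhalf²=0.014225
  +C: nom +41.630 → Σnom=-9.170; wc +0.066/-0.066 → slack +0.231/-0.231; half-tol=0.066, Σhalf²=0.018581
  +D: nom +24.840 → Σnom=15.670; wc +0.270/-0.180 → slack +0.501/-0.411; half-tol=0.225, Σhalf²=0.069206
  -E: nom -37.800 → Σnom=-22.130; wc +0.440/-0.440 → slack +0.941/-0.851; half-tol=0.440, Σhalf²=0.262806
  -F: nom -13.480 → Σnom=-35.610; wc +0.095/-0.099 → slack +1.036/-0.950; half-tol=0.097, Σhalf²=0.272215
  +G: nom +30.200 → Σnom=-5.410; wc +0.381/-0.338 → slack +1.417/-1.288; half-tol=0.360, Σhalf²=0.401455
  +H: nom +45.020 → Σnom=39.610; wc +0.020/-0.442 → slack +1.437/-1.730; half-tol=0.231, Σhalf²=0.454816
  -I: nom -22.210 → Σnom=17.400; wc +0.450/-0.366 → slack +1.887/-2.096; half-tol=0.408, Σhalf²=0.621280
  -J: nom -29.900 → Σnom=-12.500; wc +0.340/-0.340 → slack +2.227/-2.436; half-tol=0.340, Σhalf²=0.736880
Nominal = -12.500. Worst-case = [-12.500 - 2.436, -12.500 + 2.227] = [-14.936, -10.273]. RSS = √0.736880 = 0.858.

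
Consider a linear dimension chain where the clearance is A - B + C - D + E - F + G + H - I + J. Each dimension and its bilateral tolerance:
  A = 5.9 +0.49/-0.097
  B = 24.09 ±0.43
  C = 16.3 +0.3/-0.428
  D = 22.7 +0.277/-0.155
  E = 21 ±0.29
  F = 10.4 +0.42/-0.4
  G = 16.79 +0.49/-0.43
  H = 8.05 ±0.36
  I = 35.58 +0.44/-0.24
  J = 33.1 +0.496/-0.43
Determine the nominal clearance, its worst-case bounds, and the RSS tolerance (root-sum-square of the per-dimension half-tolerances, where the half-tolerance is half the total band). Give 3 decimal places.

Stack each dimension's contribution:
  +A: nom +5.900 → Σnom=5.900; wc +0.490/-0.097 → slack +0.490/-0.097; half-tol=0.293, Σhalf²=0.086142
  -B: nom -24.090 → Σnom=-18.190; wc +0.430/-0.430 → slack +0.920/-0.527; half-tol=0.430, Σhalf²=0.271042
  +C: nom +16.300 → Σnom=-1.890; wc +0.300/-0.428 → slack +1.220/-0.955; half-tol=0.364, Σhalf²=0.403538
  -D: nom -22.700 → Σnom=-24.590; wc +0.155/-0.277 → slack +1.375/-1.232; half-tol=0.216, Σhalf²=0.450194
  +E: nom +21.000 → Σnom=-3.590; wc +0.290/-0.290 → slack +1.665/-1.522; half-tol=0.290, Σhalf²=0.534294
  -F: nom -10.400 → Σnom=-13.990; wc +0.400/-0.420 → slack +2.065/-1.942; half-tol=0.410, Σhalf²=0.702394
  +G: nom +16.790 → Σnom=2.800; wc +0.490/-0.430 → slack +2.555/-2.372; half-tol=0.460, Σhalf²=0.913994
  +H: nom +8.050 → Σnom=10.850; wc +0.360/-0.360 → slack +2.915/-2.732; half-tol=0.360, Σhalf²=1.043594
  -I: nom -35.580 → Σnom=-24.730; wc +0.240/-0.440 → slack +3.155/-3.172; half-tol=0.340, Σhalf²=1.159194
  +J: nom +33.100 → Σnom=8.370; wc +0.496/-0.430 → slack +3.651/-3.602; half-tol=0.463, Σhalf²=1.373563
Nominal = 8.370. Worst-case = [8.370 - 3.602, 8.370 + 3.651] = [4.768, 12.021]. RSS = √1.373563 = 1.172.

nominal=8.370 wc=[4.768,12.021] rss=1.172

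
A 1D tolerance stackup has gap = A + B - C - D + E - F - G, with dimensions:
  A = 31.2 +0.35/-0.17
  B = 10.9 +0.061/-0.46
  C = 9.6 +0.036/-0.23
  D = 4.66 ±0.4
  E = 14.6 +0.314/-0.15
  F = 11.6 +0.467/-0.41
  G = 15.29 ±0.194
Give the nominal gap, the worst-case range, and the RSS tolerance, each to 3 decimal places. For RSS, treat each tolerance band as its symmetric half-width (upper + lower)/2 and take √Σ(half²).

nominal=15.550 wc=[13.673,17.509] rss=0.773

Stack each dimension's contribution:
  +A: nom +31.200 → Σnom=31.200; wc +0.350/-0.170 → slack +0.350/-0.170; half-tol=0.260, Σhalf²=0.067600
  +B: nom +10.900 → Σnom=42.100; wc +0.061/-0.460 → slack +0.411/-0.630; half-tol=0.261, Σhalf²=0.135460
  -C: nom -9.600 → Σnom=32.500; wc +0.230/-0.036 → slack +0.641/-0.666; half-tol=0.133, Σhalf²=0.153149
  -D: nom -4.660 → Σnom=27.840; wc +0.400/-0.400 → slack +1.041/-1.066; half-tol=0.400, Σhalf²=0.313149
  +E: nom +14.600 → Σnom=42.440; wc +0.314/-0.150 → slack +1.355/-1.216; half-tol=0.232, Σhalf²=0.366973
  -F: nom -11.600 → Σnom=30.840; wc +0.410/-0.467 → slack +1.765/-1.683; half-tol=0.439, Σhalf²=0.559256
  -G: nom -15.290 → Σnom=15.550; wc +0.194/-0.194 → slack +1.959/-1.877; half-tol=0.194, Σhalf²=0.596892
Nominal = 15.550. Worst-case = [15.550 - 1.877, 15.550 + 1.959] = [13.673, 17.509]. RSS = √0.596892 = 0.773.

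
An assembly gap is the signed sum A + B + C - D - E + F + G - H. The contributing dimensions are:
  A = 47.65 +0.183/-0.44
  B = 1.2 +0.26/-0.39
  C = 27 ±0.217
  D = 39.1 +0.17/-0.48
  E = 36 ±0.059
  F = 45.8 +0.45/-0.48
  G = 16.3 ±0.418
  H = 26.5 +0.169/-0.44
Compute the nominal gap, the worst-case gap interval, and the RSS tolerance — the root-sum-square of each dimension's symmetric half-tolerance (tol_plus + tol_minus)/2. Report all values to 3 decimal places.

nominal=36.350 wc=[34.007,38.857] rss=0.918

Stack each dimension's contribution:
  +A: nom +47.650 → Σnom=47.650; wc +0.183/-0.440 → slack +0.183/-0.440; half-tol=0.311, Σhalf²=0.097032
  +B: nom +1.200 → Σnom=48.850; wc +0.260/-0.390 → slack +0.443/-0.830; half-tol=0.325, Σhalf²=0.202657
  +C: nom +27.000 → Σnom=75.850; wc +0.217/-0.217 → slack +0.660/-1.047; half-tol=0.217, Σhalf²=0.249746
  -D: nom -39.100 → Σnom=36.750; wc +0.480/-0.170 → slack +1.140/-1.217; half-tol=0.325, Σhalf²=0.355371
  -E: nom -36.000 → Σnom=0.750; wc +0.059/-0.059 → slack +1.199/-1.276; half-tol=0.059, Σhalf²=0.358852
  +F: nom +45.800 → Σnom=46.550; wc +0.450/-0.480 → slack +1.649/-1.756; half-tol=0.465, Σhalf²=0.575077
  +G: nom +16.300 → Σnom=62.850; wc +0.418/-0.418 → slack +2.067/-2.174; half-tol=0.418, Σhalf²=0.749801
  -H: nom -26.500 → Σnom=36.350; wc +0.440/-0.169 → slack +2.507/-2.343; half-tol=0.304, Σhalf²=0.842521
Nominal = 36.350. Worst-case = [36.350 - 2.343, 36.350 + 2.507] = [34.007, 38.857]. RSS = √0.842521 = 0.918.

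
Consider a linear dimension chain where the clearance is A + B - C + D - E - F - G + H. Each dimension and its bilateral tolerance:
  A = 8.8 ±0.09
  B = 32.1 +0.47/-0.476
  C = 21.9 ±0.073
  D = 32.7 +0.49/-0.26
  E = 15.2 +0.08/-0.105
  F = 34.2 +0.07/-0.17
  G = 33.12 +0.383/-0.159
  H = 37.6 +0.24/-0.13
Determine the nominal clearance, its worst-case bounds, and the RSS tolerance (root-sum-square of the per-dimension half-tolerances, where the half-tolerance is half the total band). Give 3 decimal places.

nominal=6.780 wc=[5.218,8.577] rss=0.713

Stack each dimension's contribution:
  +A: nom +8.800 → Σnom=8.800; wc +0.090/-0.090 → slack +0.090/-0.090; half-tol=0.090, Σhalf²=0.008100
  +B: nom +32.100 → Σnom=40.900; wc +0.470/-0.476 → slack +0.560/-0.566; half-tol=0.473, Σhalf²=0.231829
  -C: nom -21.900 → Σnom=19.000; wc +0.073/-0.073 → slack +0.633/-0.639; half-tol=0.073, Σhalf²=0.237158
  +D: nom +32.700 → Σnom=51.700; wc +0.490/-0.260 → slack +1.123/-0.899; half-tol=0.375, Σhalf²=0.377783
  -E: nom -15.200 → Σnom=36.500; wc +0.105/-0.080 → slack +1.228/-0.979; half-tol=0.092, Σhalf²=0.386339
  -F: nom -34.200 → Σnom=2.300; wc +0.170/-0.070 → slack +1.398/-1.049; half-tol=0.120, Σhalf²=0.400739
  -G: nom -33.120 → Σnom=-30.820; wc +0.159/-0.383 → slack +1.557/-1.432; half-tol=0.271, Σhalf²=0.474180
  +H: nom +37.600 → Σnom=6.780; wc +0.240/-0.130 → slack +1.797/-1.562; half-tol=0.185, Σhalf²=0.508405
Nominal = 6.780. Worst-case = [6.780 - 1.562, 6.780 + 1.797] = [5.218, 8.577]. RSS = √0.508405 = 0.713.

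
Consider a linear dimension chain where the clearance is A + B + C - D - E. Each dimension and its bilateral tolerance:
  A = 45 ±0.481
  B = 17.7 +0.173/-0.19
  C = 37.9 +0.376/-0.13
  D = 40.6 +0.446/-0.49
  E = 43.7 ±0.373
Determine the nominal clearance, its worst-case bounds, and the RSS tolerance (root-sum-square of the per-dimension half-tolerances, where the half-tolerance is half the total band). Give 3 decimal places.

Stack each dimension's contribution:
  +A: nom +45.000 → Σnom=45.000; wc +0.481/-0.481 → slack +0.481/-0.481; half-tol=0.481, Σhalf²=0.231361
  +B: nom +17.700 → Σnom=62.700; wc +0.173/-0.190 → slack +0.654/-0.671; half-tol=0.181, Σhalf²=0.264303
  +C: nom +37.900 → Σnom=100.600; wc +0.376/-0.130 → slack +1.030/-0.801; half-tol=0.253, Σhalf²=0.328312
  -D: nom -40.600 → Σnom=60.000; wc +0.490/-0.446 → slack +1.520/-1.247; half-tol=0.468, Σhalf²=0.547336
  -E: nom -43.700 → Σnom=16.300; wc +0.373/-0.373 → slack +1.893/-1.620; half-tol=0.373, Σhalf²=0.686465
Nominal = 16.300. Worst-case = [16.300 - 1.620, 16.300 + 1.893] = [14.680, 18.193]. RSS = √0.686465 = 0.829.

nominal=16.300 wc=[14.680,18.193] rss=0.829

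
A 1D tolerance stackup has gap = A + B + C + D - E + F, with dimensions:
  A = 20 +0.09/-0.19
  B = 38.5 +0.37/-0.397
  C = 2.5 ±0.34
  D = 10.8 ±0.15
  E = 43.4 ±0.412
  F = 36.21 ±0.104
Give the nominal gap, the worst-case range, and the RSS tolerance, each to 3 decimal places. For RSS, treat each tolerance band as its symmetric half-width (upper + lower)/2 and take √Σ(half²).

Stack each dimension's contribution:
  +A: nom +20.000 → Σnom=20.000; wc +0.090/-0.190 → slack +0.090/-0.190; half-tol=0.140, Σhalf²=0.019600
  +B: nom +38.500 → Σnom=58.500; wc +0.370/-0.397 → slack +0.460/-0.587; half-tol=0.384, Σhalf²=0.166672
  +C: nom +2.500 → Σnom=61.000; wc +0.340/-0.340 → slack +0.800/-0.927; half-tol=0.340, Σhalf²=0.282272
  +D: nom +10.800 → Σnom=71.800; wc +0.150/-0.150 → slack +0.950/-1.077; half-tol=0.150, Σhalf²=0.304772
  -E: nom -43.400 → Σnom=28.400; wc +0.412/-0.412 → slack +1.362/-1.489; half-tol=0.412, Σhalf²=0.474516
  +F: nom +36.210 → Σnom=64.610; wc +0.104/-0.104 → slack +1.466/-1.593; half-tol=0.104, Σhalf²=0.485332
Nominal = 64.610. Worst-case = [64.610 - 1.593, 64.610 + 1.466] = [63.017, 66.076]. RSS = √0.485332 = 0.697.

nominal=64.610 wc=[63.017,66.076] rss=0.697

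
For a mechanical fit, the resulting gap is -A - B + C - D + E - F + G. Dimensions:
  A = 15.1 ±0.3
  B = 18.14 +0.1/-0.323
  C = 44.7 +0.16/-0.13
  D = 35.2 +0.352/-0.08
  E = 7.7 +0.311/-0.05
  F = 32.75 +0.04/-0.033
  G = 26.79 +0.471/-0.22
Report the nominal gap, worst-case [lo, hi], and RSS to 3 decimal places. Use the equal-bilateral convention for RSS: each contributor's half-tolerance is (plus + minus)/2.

Stack each dimension's contribution:
  -A: nom -15.100 → Σnom=-15.100; wc +0.300/-0.300 → slack +0.300/-0.300; half-tol=0.300, Σhalf²=0.090000
  -B: nom -18.140 → Σnom=-33.240; wc +0.323/-0.100 → slack +0.623/-0.400; half-tol=0.212, Σhalf²=0.134732
  +C: nom +44.700 → Σnom=11.460; wc +0.160/-0.130 → slack +0.783/-0.530; half-tol=0.145, Σhalf²=0.155757
  -D: nom -35.200 → Σnom=-23.740; wc +0.080/-0.352 → slack +0.863/-0.882; half-tol=0.216, Σhalf²=0.202413
  +E: nom +7.700 → Σnom=-16.040; wc +0.311/-0.050 → slack +1.174/-0.932; half-tol=0.180, Σhalf²=0.234994
  -F: nom -32.750 → Σnom=-48.790; wc +0.033/-0.040 → slack +1.207/-0.972; half-tol=0.037, Σhalf²=0.236326
  +G: nom +26.790 → Σnom=-22.000; wc +0.471/-0.220 → slack +1.678/-1.192; half-tol=0.345, Σhalf²=0.355696
Nominal = -22.000. Worst-case = [-22.000 - 1.192, -22.000 + 1.678] = [-23.192, -20.322]. RSS = √0.355696 = 0.596.

nominal=-22.000 wc=[-23.192,-20.322] rss=0.596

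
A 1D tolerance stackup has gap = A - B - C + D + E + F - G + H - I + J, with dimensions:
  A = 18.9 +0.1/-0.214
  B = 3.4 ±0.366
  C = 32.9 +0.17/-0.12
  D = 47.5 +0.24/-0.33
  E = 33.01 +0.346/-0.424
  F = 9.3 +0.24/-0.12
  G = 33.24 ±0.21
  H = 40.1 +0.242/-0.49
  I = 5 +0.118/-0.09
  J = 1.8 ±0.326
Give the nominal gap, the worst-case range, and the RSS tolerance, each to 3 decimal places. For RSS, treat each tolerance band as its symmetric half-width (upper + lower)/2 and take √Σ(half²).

Stack each dimension's contribution:
  +A: nom +18.900 → Σnom=18.900; wc +0.100/-0.214 → slack +0.100/-0.214; half-tol=0.157, Σhalf²=0.024649
  -B: nom -3.400 → Σnom=15.500; wc +0.366/-0.366 → slack +0.466/-0.580; half-tol=0.366, Σhalf²=0.158605
  -C: nom -32.900 → Σnom=-17.400; wc +0.120/-0.170 → slack +0.586/-0.750; half-tol=0.145, Σhalf²=0.179630
  +D: nom +47.500 → Σnom=30.100; wc +0.240/-0.330 → slack +0.826/-1.080; half-tol=0.285, Σhalf²=0.260855
  +E: nom +33.010 → Σnom=63.110; wc +0.346/-0.424 → slack +1.172/-1.504; half-tol=0.385, Σhalf²=0.409080
  +F: nom +9.300 → Σnom=72.410; wc +0.240/-0.120 → slack +1.412/-1.624; half-tol=0.180, Σhalf²=0.441480
  -G: nom -33.240 → Σnom=39.170; wc +0.210/-0.210 → slack +1.622/-1.834; half-tol=0.210, Σhalf²=0.485580
  +H: nom +40.100 → Σnom=79.270; wc +0.242/-0.490 → slack +1.864/-2.324; half-tol=0.366, Σhalf²=0.619536
  -I: nom -5.000 → Σnom=74.270; wc +0.090/-0.118 → slack +1.954/-2.442; half-tol=0.104, Σhalf²=0.630352
  +J: nom +1.800 → Σnom=76.070; wc +0.326/-0.326 → slack +2.280/-2.768; half-tol=0.326, Σhalf²=0.736628
Nominal = 76.070. Worst-case = [76.070 - 2.768, 76.070 + 2.280] = [73.302, 78.350]. RSS = √0.736628 = 0.858.

nominal=76.070 wc=[73.302,78.350] rss=0.858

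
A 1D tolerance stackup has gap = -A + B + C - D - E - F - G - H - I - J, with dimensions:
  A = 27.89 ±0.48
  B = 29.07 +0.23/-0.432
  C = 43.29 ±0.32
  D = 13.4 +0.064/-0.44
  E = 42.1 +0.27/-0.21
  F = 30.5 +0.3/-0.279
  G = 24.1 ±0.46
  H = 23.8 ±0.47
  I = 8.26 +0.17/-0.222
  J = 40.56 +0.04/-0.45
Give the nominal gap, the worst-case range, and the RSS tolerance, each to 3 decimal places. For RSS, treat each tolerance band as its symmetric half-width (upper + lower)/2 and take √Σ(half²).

Stack each dimension's contribution:
  -A: nom -27.890 → Σnom=-27.890; wc +0.480/-0.480 → slack +0.480/-0.480; half-tol=0.480, Σhalf²=0.230400
  +B: nom +29.070 → Σnom=1.180; wc +0.230/-0.432 → slack +0.710/-0.912; half-tol=0.331, Σhalf²=0.339961
  +C: nom +43.290 → Σnom=44.470; wc +0.320/-0.320 → slack +1.030/-1.232; half-tol=0.320, Σhalf²=0.442361
  -D: nom -13.400 → Σnom=31.070; wc +0.440/-0.064 → slack +1.470/-1.296; half-tol=0.252, Σhalf²=0.505865
  -E: nom -42.100 → Σnom=-11.030; wc +0.210/-0.270 → slack +1.680/-1.566; half-tol=0.240, Σhalf²=0.563465
  -F: nom -30.500 → Σnom=-41.530; wc +0.279/-0.300 → slack +1.959/-1.866; half-tol=0.289, Σhalf²=0.647275
  -G: nom -24.100 → Σnom=-65.630; wc +0.460/-0.460 → slack +2.419/-2.326; half-tol=0.460, Σhalf²=0.858875
  -H: nom -23.800 → Σnom=-89.430; wc +0.470/-0.470 → slack +2.889/-2.796; half-tol=0.470, Σhalf²=1.079775
  -I: nom -8.260 → Σnom=-97.690; wc +0.222/-0.170 → slack +3.111/-2.966; half-tol=0.196, Σhalf²=1.118191
  -J: nom -40.560 → Σnom=-138.250; wc +0.450/-0.040 → slack +3.561/-3.006; half-tol=0.245, Σhalf²=1.178216
Nominal = -138.250. Worst-case = [-138.250 - 3.006, -138.250 + 3.561] = [-141.256, -134.689]. RSS = √1.178216 = 1.085.

nominal=-138.250 wc=[-141.256,-134.689] rss=1.085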